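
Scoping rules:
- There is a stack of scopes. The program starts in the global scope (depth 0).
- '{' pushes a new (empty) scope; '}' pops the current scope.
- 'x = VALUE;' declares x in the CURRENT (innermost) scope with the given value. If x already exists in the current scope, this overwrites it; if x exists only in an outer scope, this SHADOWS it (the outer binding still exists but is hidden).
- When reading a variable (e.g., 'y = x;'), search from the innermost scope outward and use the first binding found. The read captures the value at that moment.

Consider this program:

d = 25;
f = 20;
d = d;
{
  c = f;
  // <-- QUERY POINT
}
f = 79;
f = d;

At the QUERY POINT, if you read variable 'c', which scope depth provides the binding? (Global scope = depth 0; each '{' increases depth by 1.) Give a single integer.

Step 1: declare d=25 at depth 0
Step 2: declare f=20 at depth 0
Step 3: declare d=(read d)=25 at depth 0
Step 4: enter scope (depth=1)
Step 5: declare c=(read f)=20 at depth 1
Visible at query point: c=20 d=25 f=20

Answer: 1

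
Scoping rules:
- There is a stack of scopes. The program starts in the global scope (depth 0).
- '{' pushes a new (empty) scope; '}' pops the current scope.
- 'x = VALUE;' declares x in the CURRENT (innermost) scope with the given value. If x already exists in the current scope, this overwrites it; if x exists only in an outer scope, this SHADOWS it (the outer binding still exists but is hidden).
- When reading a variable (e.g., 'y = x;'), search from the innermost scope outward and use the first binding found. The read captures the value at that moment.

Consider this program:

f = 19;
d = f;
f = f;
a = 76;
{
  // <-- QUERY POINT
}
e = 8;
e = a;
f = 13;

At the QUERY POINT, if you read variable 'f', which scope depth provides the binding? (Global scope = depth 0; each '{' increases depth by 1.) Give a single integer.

Step 1: declare f=19 at depth 0
Step 2: declare d=(read f)=19 at depth 0
Step 3: declare f=(read f)=19 at depth 0
Step 4: declare a=76 at depth 0
Step 5: enter scope (depth=1)
Visible at query point: a=76 d=19 f=19

Answer: 0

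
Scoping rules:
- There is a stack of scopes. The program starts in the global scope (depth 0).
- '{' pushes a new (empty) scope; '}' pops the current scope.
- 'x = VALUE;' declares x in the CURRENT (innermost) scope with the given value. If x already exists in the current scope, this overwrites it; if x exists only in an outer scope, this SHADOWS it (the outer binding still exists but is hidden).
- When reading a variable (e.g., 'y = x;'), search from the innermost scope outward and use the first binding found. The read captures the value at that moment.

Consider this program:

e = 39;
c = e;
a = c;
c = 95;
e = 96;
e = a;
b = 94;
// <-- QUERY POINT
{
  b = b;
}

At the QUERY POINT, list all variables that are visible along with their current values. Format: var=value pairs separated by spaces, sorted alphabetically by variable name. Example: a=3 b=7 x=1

Answer: a=39 b=94 c=95 e=39

Derivation:
Step 1: declare e=39 at depth 0
Step 2: declare c=(read e)=39 at depth 0
Step 3: declare a=(read c)=39 at depth 0
Step 4: declare c=95 at depth 0
Step 5: declare e=96 at depth 0
Step 6: declare e=(read a)=39 at depth 0
Step 7: declare b=94 at depth 0
Visible at query point: a=39 b=94 c=95 e=39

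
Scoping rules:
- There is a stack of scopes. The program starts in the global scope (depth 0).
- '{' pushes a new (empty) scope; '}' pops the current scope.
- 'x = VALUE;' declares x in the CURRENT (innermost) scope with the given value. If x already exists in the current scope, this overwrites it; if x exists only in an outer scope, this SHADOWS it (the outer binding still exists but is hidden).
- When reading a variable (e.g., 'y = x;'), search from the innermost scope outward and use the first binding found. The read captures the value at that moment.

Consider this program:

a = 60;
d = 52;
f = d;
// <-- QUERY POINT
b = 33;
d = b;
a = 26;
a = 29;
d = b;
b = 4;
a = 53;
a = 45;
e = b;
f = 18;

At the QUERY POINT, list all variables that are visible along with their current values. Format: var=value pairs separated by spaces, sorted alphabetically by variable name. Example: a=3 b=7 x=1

Answer: a=60 d=52 f=52

Derivation:
Step 1: declare a=60 at depth 0
Step 2: declare d=52 at depth 0
Step 3: declare f=(read d)=52 at depth 0
Visible at query point: a=60 d=52 f=52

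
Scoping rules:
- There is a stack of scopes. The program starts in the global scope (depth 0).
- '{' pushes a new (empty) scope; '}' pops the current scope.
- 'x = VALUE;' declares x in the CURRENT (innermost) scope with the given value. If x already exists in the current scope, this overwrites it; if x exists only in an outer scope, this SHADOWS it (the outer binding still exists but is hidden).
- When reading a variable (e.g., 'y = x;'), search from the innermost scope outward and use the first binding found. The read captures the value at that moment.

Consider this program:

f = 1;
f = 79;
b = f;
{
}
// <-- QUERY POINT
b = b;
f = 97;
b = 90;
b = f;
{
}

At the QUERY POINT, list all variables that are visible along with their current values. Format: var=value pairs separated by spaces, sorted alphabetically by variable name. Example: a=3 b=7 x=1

Step 1: declare f=1 at depth 0
Step 2: declare f=79 at depth 0
Step 3: declare b=(read f)=79 at depth 0
Step 4: enter scope (depth=1)
Step 5: exit scope (depth=0)
Visible at query point: b=79 f=79

Answer: b=79 f=79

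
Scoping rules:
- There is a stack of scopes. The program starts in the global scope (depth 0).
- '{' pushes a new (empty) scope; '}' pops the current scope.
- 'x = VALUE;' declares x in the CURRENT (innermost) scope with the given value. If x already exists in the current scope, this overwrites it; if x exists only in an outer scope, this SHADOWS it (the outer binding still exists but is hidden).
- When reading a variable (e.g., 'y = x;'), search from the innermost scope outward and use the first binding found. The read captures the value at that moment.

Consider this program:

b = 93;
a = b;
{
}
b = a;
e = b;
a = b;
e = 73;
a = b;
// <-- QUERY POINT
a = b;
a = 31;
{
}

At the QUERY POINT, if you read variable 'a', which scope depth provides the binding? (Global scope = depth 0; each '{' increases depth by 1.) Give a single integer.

Step 1: declare b=93 at depth 0
Step 2: declare a=(read b)=93 at depth 0
Step 3: enter scope (depth=1)
Step 4: exit scope (depth=0)
Step 5: declare b=(read a)=93 at depth 0
Step 6: declare e=(read b)=93 at depth 0
Step 7: declare a=(read b)=93 at depth 0
Step 8: declare e=73 at depth 0
Step 9: declare a=(read b)=93 at depth 0
Visible at query point: a=93 b=93 e=73

Answer: 0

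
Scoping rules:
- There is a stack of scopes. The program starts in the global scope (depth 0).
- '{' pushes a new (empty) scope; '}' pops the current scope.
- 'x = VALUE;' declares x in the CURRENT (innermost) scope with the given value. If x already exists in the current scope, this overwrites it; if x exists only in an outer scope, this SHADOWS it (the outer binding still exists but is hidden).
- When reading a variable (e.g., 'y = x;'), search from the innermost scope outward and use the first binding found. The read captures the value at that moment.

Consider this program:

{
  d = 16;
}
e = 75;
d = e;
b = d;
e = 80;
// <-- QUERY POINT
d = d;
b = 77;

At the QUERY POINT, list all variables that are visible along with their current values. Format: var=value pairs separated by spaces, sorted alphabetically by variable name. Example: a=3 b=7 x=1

Step 1: enter scope (depth=1)
Step 2: declare d=16 at depth 1
Step 3: exit scope (depth=0)
Step 4: declare e=75 at depth 0
Step 5: declare d=(read e)=75 at depth 0
Step 6: declare b=(read d)=75 at depth 0
Step 7: declare e=80 at depth 0
Visible at query point: b=75 d=75 e=80

Answer: b=75 d=75 e=80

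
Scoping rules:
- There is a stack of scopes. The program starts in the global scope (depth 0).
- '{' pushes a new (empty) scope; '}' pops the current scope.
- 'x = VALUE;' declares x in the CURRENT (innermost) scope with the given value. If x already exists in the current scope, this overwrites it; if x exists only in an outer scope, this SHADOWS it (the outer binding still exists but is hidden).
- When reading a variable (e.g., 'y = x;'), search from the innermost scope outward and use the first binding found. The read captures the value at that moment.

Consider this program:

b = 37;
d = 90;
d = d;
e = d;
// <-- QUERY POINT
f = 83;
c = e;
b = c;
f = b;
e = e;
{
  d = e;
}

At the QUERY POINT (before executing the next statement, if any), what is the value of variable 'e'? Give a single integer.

Step 1: declare b=37 at depth 0
Step 2: declare d=90 at depth 0
Step 3: declare d=(read d)=90 at depth 0
Step 4: declare e=(read d)=90 at depth 0
Visible at query point: b=37 d=90 e=90

Answer: 90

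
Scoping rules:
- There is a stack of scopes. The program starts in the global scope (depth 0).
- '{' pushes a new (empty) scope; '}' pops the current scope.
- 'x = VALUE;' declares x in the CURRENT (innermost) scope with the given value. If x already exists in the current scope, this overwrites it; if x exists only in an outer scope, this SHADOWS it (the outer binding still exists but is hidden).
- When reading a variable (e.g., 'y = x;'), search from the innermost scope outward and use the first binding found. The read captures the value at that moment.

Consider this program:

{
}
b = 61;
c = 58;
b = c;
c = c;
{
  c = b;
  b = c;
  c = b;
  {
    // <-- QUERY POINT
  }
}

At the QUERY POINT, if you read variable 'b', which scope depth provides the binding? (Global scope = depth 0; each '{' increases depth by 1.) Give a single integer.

Answer: 1

Derivation:
Step 1: enter scope (depth=1)
Step 2: exit scope (depth=0)
Step 3: declare b=61 at depth 0
Step 4: declare c=58 at depth 0
Step 5: declare b=(read c)=58 at depth 0
Step 6: declare c=(read c)=58 at depth 0
Step 7: enter scope (depth=1)
Step 8: declare c=(read b)=58 at depth 1
Step 9: declare b=(read c)=58 at depth 1
Step 10: declare c=(read b)=58 at depth 1
Step 11: enter scope (depth=2)
Visible at query point: b=58 c=58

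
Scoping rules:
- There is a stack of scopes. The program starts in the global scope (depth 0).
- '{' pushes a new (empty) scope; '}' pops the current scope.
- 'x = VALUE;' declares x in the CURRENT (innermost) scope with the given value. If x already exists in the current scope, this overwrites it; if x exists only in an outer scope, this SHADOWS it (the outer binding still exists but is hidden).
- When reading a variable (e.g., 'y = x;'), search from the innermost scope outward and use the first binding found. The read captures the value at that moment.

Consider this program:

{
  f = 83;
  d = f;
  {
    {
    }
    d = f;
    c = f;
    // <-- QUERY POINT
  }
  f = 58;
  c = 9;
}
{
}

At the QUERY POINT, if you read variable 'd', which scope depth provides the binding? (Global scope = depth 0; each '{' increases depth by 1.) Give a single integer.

Step 1: enter scope (depth=1)
Step 2: declare f=83 at depth 1
Step 3: declare d=(read f)=83 at depth 1
Step 4: enter scope (depth=2)
Step 5: enter scope (depth=3)
Step 6: exit scope (depth=2)
Step 7: declare d=(read f)=83 at depth 2
Step 8: declare c=(read f)=83 at depth 2
Visible at query point: c=83 d=83 f=83

Answer: 2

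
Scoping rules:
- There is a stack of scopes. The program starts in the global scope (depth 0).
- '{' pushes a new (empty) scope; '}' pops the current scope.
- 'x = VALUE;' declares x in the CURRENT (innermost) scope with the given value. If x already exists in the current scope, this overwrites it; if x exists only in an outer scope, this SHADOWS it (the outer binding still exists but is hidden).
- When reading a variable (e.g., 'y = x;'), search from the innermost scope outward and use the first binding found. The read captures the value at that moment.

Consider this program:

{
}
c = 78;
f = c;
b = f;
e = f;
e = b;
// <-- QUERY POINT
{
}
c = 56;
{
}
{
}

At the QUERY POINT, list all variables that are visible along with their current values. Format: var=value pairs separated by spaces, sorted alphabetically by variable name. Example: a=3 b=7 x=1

Answer: b=78 c=78 e=78 f=78

Derivation:
Step 1: enter scope (depth=1)
Step 2: exit scope (depth=0)
Step 3: declare c=78 at depth 0
Step 4: declare f=(read c)=78 at depth 0
Step 5: declare b=(read f)=78 at depth 0
Step 6: declare e=(read f)=78 at depth 0
Step 7: declare e=(read b)=78 at depth 0
Visible at query point: b=78 c=78 e=78 f=78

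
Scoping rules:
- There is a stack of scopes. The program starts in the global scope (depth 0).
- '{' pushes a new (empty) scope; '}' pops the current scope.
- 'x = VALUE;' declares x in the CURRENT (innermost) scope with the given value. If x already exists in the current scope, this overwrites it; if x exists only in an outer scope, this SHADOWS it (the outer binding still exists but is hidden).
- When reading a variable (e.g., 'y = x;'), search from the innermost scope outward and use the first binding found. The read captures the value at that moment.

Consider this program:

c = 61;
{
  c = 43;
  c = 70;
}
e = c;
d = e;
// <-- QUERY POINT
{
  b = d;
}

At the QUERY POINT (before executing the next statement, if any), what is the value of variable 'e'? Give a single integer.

Answer: 61

Derivation:
Step 1: declare c=61 at depth 0
Step 2: enter scope (depth=1)
Step 3: declare c=43 at depth 1
Step 4: declare c=70 at depth 1
Step 5: exit scope (depth=0)
Step 6: declare e=(read c)=61 at depth 0
Step 7: declare d=(read e)=61 at depth 0
Visible at query point: c=61 d=61 e=61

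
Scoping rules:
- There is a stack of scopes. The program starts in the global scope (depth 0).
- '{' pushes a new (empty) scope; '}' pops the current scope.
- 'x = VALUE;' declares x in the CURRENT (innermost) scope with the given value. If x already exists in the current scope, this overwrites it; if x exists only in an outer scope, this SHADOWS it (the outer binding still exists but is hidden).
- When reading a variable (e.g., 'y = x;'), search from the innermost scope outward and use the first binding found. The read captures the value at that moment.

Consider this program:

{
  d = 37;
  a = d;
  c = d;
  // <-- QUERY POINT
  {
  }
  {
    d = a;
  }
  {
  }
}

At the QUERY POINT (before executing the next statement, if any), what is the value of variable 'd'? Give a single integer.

Step 1: enter scope (depth=1)
Step 2: declare d=37 at depth 1
Step 3: declare a=(read d)=37 at depth 1
Step 4: declare c=(read d)=37 at depth 1
Visible at query point: a=37 c=37 d=37

Answer: 37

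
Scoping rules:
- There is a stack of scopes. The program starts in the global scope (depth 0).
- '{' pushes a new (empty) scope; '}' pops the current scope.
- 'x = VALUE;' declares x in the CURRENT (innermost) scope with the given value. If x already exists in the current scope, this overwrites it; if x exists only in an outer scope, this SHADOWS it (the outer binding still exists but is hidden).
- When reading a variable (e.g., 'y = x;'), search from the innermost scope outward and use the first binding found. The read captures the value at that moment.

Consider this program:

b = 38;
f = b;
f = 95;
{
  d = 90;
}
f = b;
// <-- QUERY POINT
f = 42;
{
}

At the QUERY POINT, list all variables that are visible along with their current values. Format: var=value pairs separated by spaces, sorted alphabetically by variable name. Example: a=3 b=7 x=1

Step 1: declare b=38 at depth 0
Step 2: declare f=(read b)=38 at depth 0
Step 3: declare f=95 at depth 0
Step 4: enter scope (depth=1)
Step 5: declare d=90 at depth 1
Step 6: exit scope (depth=0)
Step 7: declare f=(read b)=38 at depth 0
Visible at query point: b=38 f=38

Answer: b=38 f=38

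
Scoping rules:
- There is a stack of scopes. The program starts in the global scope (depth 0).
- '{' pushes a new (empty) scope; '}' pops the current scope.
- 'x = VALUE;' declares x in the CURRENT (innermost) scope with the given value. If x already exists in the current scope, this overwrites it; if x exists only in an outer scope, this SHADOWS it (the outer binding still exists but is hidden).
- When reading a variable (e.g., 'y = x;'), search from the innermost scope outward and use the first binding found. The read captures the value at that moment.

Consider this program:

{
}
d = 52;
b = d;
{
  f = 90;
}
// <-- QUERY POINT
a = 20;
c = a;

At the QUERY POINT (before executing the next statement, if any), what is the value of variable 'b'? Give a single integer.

Step 1: enter scope (depth=1)
Step 2: exit scope (depth=0)
Step 3: declare d=52 at depth 0
Step 4: declare b=(read d)=52 at depth 0
Step 5: enter scope (depth=1)
Step 6: declare f=90 at depth 1
Step 7: exit scope (depth=0)
Visible at query point: b=52 d=52

Answer: 52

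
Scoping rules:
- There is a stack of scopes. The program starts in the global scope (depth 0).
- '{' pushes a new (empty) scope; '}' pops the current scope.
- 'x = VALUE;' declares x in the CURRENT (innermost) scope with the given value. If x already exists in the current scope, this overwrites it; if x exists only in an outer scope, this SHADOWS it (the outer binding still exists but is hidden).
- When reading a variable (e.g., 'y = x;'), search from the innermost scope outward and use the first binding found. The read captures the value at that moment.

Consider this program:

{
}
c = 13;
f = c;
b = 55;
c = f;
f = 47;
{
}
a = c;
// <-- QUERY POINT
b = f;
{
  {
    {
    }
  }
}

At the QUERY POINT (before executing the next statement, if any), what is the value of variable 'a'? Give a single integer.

Step 1: enter scope (depth=1)
Step 2: exit scope (depth=0)
Step 3: declare c=13 at depth 0
Step 4: declare f=(read c)=13 at depth 0
Step 5: declare b=55 at depth 0
Step 6: declare c=(read f)=13 at depth 0
Step 7: declare f=47 at depth 0
Step 8: enter scope (depth=1)
Step 9: exit scope (depth=0)
Step 10: declare a=(read c)=13 at depth 0
Visible at query point: a=13 b=55 c=13 f=47

Answer: 13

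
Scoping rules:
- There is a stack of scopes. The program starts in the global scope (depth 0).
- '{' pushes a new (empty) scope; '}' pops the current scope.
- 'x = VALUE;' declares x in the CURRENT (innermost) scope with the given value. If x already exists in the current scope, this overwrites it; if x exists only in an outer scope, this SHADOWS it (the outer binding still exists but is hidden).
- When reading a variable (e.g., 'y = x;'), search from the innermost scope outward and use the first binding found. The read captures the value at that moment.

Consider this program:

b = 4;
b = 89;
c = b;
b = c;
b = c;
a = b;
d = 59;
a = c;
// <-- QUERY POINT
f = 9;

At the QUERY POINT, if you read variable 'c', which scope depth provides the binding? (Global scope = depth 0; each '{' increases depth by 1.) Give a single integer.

Answer: 0

Derivation:
Step 1: declare b=4 at depth 0
Step 2: declare b=89 at depth 0
Step 3: declare c=(read b)=89 at depth 0
Step 4: declare b=(read c)=89 at depth 0
Step 5: declare b=(read c)=89 at depth 0
Step 6: declare a=(read b)=89 at depth 0
Step 7: declare d=59 at depth 0
Step 8: declare a=(read c)=89 at depth 0
Visible at query point: a=89 b=89 c=89 d=59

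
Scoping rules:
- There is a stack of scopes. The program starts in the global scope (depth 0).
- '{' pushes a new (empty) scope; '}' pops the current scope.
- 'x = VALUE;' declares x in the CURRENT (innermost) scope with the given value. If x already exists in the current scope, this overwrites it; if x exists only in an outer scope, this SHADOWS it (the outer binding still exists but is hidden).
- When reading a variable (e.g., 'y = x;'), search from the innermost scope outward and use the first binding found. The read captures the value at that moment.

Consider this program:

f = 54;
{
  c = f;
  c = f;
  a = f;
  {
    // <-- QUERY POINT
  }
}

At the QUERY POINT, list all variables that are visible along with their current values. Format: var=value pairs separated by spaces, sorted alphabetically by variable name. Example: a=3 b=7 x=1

Answer: a=54 c=54 f=54

Derivation:
Step 1: declare f=54 at depth 0
Step 2: enter scope (depth=1)
Step 3: declare c=(read f)=54 at depth 1
Step 4: declare c=(read f)=54 at depth 1
Step 5: declare a=(read f)=54 at depth 1
Step 6: enter scope (depth=2)
Visible at query point: a=54 c=54 f=54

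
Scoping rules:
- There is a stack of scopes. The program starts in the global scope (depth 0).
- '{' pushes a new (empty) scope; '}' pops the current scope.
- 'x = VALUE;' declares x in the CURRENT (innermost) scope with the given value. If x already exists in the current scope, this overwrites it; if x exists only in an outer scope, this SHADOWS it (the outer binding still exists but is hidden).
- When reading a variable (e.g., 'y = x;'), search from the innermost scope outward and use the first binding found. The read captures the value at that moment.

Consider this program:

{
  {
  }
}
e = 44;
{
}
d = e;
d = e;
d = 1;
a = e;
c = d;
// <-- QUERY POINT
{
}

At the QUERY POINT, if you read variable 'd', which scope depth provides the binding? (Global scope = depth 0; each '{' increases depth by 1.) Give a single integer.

Answer: 0

Derivation:
Step 1: enter scope (depth=1)
Step 2: enter scope (depth=2)
Step 3: exit scope (depth=1)
Step 4: exit scope (depth=0)
Step 5: declare e=44 at depth 0
Step 6: enter scope (depth=1)
Step 7: exit scope (depth=0)
Step 8: declare d=(read e)=44 at depth 0
Step 9: declare d=(read e)=44 at depth 0
Step 10: declare d=1 at depth 0
Step 11: declare a=(read e)=44 at depth 0
Step 12: declare c=(read d)=1 at depth 0
Visible at query point: a=44 c=1 d=1 e=44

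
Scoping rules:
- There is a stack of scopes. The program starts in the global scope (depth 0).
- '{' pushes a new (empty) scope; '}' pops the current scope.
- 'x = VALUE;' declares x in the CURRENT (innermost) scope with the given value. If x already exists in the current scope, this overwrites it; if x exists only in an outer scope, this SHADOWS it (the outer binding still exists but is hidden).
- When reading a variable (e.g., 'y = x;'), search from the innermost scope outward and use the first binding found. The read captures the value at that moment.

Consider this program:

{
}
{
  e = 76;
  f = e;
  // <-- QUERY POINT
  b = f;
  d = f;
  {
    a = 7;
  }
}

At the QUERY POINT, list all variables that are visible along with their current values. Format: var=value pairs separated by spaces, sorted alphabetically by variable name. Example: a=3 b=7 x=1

Step 1: enter scope (depth=1)
Step 2: exit scope (depth=0)
Step 3: enter scope (depth=1)
Step 4: declare e=76 at depth 1
Step 5: declare f=(read e)=76 at depth 1
Visible at query point: e=76 f=76

Answer: e=76 f=76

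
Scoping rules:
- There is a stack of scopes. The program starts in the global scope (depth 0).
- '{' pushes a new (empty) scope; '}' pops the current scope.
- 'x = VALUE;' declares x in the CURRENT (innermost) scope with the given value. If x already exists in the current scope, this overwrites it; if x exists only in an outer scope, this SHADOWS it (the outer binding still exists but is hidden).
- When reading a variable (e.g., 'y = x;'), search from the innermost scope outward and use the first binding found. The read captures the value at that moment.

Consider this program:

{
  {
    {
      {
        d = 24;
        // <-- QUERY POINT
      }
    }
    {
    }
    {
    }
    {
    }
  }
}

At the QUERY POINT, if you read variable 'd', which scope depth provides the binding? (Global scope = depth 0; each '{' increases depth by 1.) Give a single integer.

Answer: 4

Derivation:
Step 1: enter scope (depth=1)
Step 2: enter scope (depth=2)
Step 3: enter scope (depth=3)
Step 4: enter scope (depth=4)
Step 5: declare d=24 at depth 4
Visible at query point: d=24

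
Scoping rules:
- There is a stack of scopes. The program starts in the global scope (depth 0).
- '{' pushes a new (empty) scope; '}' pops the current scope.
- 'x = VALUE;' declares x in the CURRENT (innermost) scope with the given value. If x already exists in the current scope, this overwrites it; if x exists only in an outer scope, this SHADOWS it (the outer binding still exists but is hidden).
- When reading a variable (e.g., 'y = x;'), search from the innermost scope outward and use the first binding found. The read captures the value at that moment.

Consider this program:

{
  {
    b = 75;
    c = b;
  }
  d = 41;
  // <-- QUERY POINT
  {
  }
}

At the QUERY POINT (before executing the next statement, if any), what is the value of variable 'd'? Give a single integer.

Answer: 41

Derivation:
Step 1: enter scope (depth=1)
Step 2: enter scope (depth=2)
Step 3: declare b=75 at depth 2
Step 4: declare c=(read b)=75 at depth 2
Step 5: exit scope (depth=1)
Step 6: declare d=41 at depth 1
Visible at query point: d=41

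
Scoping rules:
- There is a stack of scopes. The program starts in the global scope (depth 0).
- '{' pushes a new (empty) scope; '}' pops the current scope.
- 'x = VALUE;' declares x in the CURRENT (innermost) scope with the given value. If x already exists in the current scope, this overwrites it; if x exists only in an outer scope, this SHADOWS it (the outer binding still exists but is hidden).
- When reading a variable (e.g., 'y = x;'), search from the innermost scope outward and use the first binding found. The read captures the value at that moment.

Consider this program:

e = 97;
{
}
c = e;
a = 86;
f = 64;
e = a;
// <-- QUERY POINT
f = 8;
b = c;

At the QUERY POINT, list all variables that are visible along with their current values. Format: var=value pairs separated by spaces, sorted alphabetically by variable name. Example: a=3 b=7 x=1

Step 1: declare e=97 at depth 0
Step 2: enter scope (depth=1)
Step 3: exit scope (depth=0)
Step 4: declare c=(read e)=97 at depth 0
Step 5: declare a=86 at depth 0
Step 6: declare f=64 at depth 0
Step 7: declare e=(read a)=86 at depth 0
Visible at query point: a=86 c=97 e=86 f=64

Answer: a=86 c=97 e=86 f=64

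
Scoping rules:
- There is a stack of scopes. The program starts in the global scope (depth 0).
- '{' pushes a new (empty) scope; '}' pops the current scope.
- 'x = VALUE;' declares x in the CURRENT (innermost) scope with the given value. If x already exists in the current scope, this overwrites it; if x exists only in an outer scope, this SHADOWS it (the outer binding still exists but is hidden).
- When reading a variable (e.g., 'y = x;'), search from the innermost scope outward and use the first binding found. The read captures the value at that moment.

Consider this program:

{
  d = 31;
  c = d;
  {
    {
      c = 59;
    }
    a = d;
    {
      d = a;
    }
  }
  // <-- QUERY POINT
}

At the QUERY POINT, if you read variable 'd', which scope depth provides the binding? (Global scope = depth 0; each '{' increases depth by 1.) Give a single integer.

Step 1: enter scope (depth=1)
Step 2: declare d=31 at depth 1
Step 3: declare c=(read d)=31 at depth 1
Step 4: enter scope (depth=2)
Step 5: enter scope (depth=3)
Step 6: declare c=59 at depth 3
Step 7: exit scope (depth=2)
Step 8: declare a=(read d)=31 at depth 2
Step 9: enter scope (depth=3)
Step 10: declare d=(read a)=31 at depth 3
Step 11: exit scope (depth=2)
Step 12: exit scope (depth=1)
Visible at query point: c=31 d=31

Answer: 1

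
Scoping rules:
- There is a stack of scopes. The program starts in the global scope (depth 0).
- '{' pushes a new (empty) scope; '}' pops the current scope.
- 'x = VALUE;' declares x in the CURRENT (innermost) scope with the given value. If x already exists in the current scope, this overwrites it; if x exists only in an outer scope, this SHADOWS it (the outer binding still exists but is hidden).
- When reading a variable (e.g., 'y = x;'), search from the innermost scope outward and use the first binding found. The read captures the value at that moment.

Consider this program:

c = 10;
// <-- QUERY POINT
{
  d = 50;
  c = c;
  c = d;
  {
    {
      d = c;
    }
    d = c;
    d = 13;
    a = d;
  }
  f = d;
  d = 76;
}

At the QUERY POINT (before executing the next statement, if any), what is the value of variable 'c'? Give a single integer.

Step 1: declare c=10 at depth 0
Visible at query point: c=10

Answer: 10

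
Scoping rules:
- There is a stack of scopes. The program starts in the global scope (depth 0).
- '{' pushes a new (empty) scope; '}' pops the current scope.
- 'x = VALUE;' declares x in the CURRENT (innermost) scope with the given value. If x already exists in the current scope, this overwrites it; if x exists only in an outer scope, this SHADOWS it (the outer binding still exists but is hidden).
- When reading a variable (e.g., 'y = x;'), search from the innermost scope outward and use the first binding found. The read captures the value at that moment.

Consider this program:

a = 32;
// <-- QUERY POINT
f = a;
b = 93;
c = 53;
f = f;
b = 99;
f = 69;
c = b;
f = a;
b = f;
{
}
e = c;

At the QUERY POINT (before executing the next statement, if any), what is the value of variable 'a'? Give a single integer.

Answer: 32

Derivation:
Step 1: declare a=32 at depth 0
Visible at query point: a=32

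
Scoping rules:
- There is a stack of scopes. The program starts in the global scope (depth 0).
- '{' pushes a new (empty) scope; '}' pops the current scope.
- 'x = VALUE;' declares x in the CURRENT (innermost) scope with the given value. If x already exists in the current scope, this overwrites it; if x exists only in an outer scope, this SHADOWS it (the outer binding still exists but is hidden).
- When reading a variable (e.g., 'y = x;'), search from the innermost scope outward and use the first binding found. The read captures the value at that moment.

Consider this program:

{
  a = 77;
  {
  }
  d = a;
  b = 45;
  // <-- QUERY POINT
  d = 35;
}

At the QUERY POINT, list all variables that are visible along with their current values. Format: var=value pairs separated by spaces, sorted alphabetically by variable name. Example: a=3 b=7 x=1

Step 1: enter scope (depth=1)
Step 2: declare a=77 at depth 1
Step 3: enter scope (depth=2)
Step 4: exit scope (depth=1)
Step 5: declare d=(read a)=77 at depth 1
Step 6: declare b=45 at depth 1
Visible at query point: a=77 b=45 d=77

Answer: a=77 b=45 d=77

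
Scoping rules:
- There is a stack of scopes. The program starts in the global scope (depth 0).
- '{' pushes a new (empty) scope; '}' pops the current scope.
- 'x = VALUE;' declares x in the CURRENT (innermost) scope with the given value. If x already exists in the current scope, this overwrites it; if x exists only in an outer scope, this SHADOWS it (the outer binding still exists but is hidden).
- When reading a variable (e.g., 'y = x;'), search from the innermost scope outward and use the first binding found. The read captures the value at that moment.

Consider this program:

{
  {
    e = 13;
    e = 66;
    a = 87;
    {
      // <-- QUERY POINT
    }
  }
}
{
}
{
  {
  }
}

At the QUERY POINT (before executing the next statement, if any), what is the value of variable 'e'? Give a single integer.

Step 1: enter scope (depth=1)
Step 2: enter scope (depth=2)
Step 3: declare e=13 at depth 2
Step 4: declare e=66 at depth 2
Step 5: declare a=87 at depth 2
Step 6: enter scope (depth=3)
Visible at query point: a=87 e=66

Answer: 66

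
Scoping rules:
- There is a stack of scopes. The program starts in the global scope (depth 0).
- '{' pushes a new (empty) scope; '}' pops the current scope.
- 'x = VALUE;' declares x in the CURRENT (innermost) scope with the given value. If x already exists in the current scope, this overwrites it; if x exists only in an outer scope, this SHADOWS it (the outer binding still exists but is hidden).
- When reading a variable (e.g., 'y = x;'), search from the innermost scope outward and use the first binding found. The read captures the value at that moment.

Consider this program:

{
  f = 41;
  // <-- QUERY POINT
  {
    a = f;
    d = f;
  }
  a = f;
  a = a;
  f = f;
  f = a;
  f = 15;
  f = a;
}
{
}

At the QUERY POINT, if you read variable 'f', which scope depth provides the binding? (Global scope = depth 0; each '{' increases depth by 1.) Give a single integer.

Step 1: enter scope (depth=1)
Step 2: declare f=41 at depth 1
Visible at query point: f=41

Answer: 1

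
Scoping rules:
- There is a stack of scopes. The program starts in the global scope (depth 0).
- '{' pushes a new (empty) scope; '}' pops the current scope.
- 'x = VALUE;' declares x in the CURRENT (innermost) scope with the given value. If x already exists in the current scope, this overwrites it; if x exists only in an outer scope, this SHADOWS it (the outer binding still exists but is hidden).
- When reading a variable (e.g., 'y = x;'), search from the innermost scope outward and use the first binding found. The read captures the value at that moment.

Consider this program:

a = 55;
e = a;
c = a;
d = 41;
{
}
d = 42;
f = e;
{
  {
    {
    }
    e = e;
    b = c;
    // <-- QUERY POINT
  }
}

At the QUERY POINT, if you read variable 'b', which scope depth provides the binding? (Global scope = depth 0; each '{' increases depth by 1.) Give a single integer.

Step 1: declare a=55 at depth 0
Step 2: declare e=(read a)=55 at depth 0
Step 3: declare c=(read a)=55 at depth 0
Step 4: declare d=41 at depth 0
Step 5: enter scope (depth=1)
Step 6: exit scope (depth=0)
Step 7: declare d=42 at depth 0
Step 8: declare f=(read e)=55 at depth 0
Step 9: enter scope (depth=1)
Step 10: enter scope (depth=2)
Step 11: enter scope (depth=3)
Step 12: exit scope (depth=2)
Step 13: declare e=(read e)=55 at depth 2
Step 14: declare b=(read c)=55 at depth 2
Visible at query point: a=55 b=55 c=55 d=42 e=55 f=55

Answer: 2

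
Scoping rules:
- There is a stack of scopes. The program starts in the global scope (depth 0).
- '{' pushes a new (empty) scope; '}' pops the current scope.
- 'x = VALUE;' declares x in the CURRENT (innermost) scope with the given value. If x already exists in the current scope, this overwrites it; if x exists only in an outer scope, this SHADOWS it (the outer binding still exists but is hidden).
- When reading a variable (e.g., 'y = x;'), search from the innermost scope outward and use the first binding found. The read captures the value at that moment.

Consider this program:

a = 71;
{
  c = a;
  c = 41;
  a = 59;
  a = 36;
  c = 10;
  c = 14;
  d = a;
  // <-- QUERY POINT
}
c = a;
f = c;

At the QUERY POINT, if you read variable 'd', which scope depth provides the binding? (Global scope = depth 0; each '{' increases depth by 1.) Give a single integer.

Answer: 1

Derivation:
Step 1: declare a=71 at depth 0
Step 2: enter scope (depth=1)
Step 3: declare c=(read a)=71 at depth 1
Step 4: declare c=41 at depth 1
Step 5: declare a=59 at depth 1
Step 6: declare a=36 at depth 1
Step 7: declare c=10 at depth 1
Step 8: declare c=14 at depth 1
Step 9: declare d=(read a)=36 at depth 1
Visible at query point: a=36 c=14 d=36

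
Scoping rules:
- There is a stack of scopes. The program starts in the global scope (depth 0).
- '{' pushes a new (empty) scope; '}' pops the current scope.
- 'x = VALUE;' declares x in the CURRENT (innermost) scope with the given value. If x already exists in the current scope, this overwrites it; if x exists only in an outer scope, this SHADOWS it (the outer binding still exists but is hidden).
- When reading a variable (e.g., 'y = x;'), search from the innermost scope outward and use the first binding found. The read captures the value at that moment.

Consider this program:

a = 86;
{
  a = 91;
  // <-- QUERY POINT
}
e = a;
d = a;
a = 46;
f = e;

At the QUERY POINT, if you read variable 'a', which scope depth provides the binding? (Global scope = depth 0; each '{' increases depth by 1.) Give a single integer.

Answer: 1

Derivation:
Step 1: declare a=86 at depth 0
Step 2: enter scope (depth=1)
Step 3: declare a=91 at depth 1
Visible at query point: a=91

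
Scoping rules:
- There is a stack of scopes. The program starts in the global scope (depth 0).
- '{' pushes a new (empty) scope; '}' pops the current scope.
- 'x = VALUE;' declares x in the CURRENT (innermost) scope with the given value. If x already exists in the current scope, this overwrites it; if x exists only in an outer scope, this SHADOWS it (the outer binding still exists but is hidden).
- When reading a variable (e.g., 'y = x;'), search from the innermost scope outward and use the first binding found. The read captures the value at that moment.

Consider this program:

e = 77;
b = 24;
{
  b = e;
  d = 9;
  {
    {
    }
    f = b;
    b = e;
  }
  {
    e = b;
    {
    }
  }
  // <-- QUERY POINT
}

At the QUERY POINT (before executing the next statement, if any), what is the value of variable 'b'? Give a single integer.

Answer: 77

Derivation:
Step 1: declare e=77 at depth 0
Step 2: declare b=24 at depth 0
Step 3: enter scope (depth=1)
Step 4: declare b=(read e)=77 at depth 1
Step 5: declare d=9 at depth 1
Step 6: enter scope (depth=2)
Step 7: enter scope (depth=3)
Step 8: exit scope (depth=2)
Step 9: declare f=(read b)=77 at depth 2
Step 10: declare b=(read e)=77 at depth 2
Step 11: exit scope (depth=1)
Step 12: enter scope (depth=2)
Step 13: declare e=(read b)=77 at depth 2
Step 14: enter scope (depth=3)
Step 15: exit scope (depth=2)
Step 16: exit scope (depth=1)
Visible at query point: b=77 d=9 e=77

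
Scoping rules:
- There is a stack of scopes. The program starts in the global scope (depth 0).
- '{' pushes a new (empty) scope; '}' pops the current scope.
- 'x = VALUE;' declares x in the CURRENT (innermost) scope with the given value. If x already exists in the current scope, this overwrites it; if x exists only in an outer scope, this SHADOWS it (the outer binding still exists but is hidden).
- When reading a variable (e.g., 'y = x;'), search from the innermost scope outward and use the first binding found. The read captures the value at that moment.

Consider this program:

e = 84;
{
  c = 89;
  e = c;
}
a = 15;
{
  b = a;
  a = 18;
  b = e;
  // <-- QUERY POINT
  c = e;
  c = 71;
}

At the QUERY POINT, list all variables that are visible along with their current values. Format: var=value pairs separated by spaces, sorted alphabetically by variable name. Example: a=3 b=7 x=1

Answer: a=18 b=84 e=84

Derivation:
Step 1: declare e=84 at depth 0
Step 2: enter scope (depth=1)
Step 3: declare c=89 at depth 1
Step 4: declare e=(read c)=89 at depth 1
Step 5: exit scope (depth=0)
Step 6: declare a=15 at depth 0
Step 7: enter scope (depth=1)
Step 8: declare b=(read a)=15 at depth 1
Step 9: declare a=18 at depth 1
Step 10: declare b=(read e)=84 at depth 1
Visible at query point: a=18 b=84 e=84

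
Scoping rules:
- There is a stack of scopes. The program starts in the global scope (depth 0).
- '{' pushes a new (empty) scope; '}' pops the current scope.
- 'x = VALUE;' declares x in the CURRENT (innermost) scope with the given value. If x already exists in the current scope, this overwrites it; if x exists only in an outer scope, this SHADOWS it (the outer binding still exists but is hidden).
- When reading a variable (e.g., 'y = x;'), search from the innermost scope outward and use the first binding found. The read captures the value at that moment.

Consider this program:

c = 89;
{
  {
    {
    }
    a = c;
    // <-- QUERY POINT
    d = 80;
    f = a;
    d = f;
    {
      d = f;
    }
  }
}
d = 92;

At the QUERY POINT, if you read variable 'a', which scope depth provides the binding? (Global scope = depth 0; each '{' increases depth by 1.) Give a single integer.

Step 1: declare c=89 at depth 0
Step 2: enter scope (depth=1)
Step 3: enter scope (depth=2)
Step 4: enter scope (depth=3)
Step 5: exit scope (depth=2)
Step 6: declare a=(read c)=89 at depth 2
Visible at query point: a=89 c=89

Answer: 2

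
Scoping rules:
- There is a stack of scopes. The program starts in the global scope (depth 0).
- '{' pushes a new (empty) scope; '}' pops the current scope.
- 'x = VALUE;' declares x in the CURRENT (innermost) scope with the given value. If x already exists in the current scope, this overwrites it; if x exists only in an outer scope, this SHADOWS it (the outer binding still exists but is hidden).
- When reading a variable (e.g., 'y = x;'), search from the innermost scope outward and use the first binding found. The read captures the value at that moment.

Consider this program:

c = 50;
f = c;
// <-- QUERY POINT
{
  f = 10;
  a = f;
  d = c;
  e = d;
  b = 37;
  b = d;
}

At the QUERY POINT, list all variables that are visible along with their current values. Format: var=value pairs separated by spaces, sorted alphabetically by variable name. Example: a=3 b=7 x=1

Step 1: declare c=50 at depth 0
Step 2: declare f=(read c)=50 at depth 0
Visible at query point: c=50 f=50

Answer: c=50 f=50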